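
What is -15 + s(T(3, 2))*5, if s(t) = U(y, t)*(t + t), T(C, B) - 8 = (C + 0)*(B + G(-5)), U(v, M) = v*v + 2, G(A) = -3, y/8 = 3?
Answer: 28885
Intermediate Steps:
y = 24 (y = 8*3 = 24)
U(v, M) = 2 + v**2 (U(v, M) = v**2 + 2 = 2 + v**2)
T(C, B) = 8 + C*(-3 + B) (T(C, B) = 8 + (C + 0)*(B - 3) = 8 + C*(-3 + B))
s(t) = 1156*t (s(t) = (2 + 24**2)*(t + t) = (2 + 576)*(2*t) = 578*(2*t) = 1156*t)
-15 + s(T(3, 2))*5 = -15 + (1156*(8 - 3*3 + 2*3))*5 = -15 + (1156*(8 - 9 + 6))*5 = -15 + (1156*5)*5 = -15 + 5780*5 = -15 + 28900 = 28885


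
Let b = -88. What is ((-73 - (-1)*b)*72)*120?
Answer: -1391040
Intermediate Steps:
((-73 - (-1)*b)*72)*120 = ((-73 - (-1)*(-88))*72)*120 = ((-73 - 1*88)*72)*120 = ((-73 - 88)*72)*120 = -161*72*120 = -11592*120 = -1391040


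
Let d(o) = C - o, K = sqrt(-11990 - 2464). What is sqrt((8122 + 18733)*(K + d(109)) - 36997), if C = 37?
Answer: sqrt(-1970557 + 80565*I*sqrt(1606)) ≈ 951.82 + 1696.0*I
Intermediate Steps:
K = 3*I*sqrt(1606) (K = sqrt(-14454) = 3*I*sqrt(1606) ≈ 120.22*I)
d(o) = 37 - o
sqrt((8122 + 18733)*(K + d(109)) - 36997) = sqrt((8122 + 18733)*(3*I*sqrt(1606) + (37 - 1*109)) - 36997) = sqrt(26855*(3*I*sqrt(1606) + (37 - 109)) - 36997) = sqrt(26855*(3*I*sqrt(1606) - 72) - 36997) = sqrt(26855*(-72 + 3*I*sqrt(1606)) - 36997) = sqrt((-1933560 + 80565*I*sqrt(1606)) - 36997) = sqrt(-1970557 + 80565*I*sqrt(1606))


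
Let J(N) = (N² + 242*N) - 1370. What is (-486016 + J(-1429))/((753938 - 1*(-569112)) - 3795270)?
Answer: -1208837/2472220 ≈ -0.48897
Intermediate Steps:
J(N) = -1370 + N² + 242*N
(-486016 + J(-1429))/((753938 - 1*(-569112)) - 3795270) = (-486016 + (-1370 + (-1429)² + 242*(-1429)))/((753938 - 1*(-569112)) - 3795270) = (-486016 + (-1370 + 2042041 - 345818))/((753938 + 569112) - 3795270) = (-486016 + 1694853)/(1323050 - 3795270) = 1208837/(-2472220) = 1208837*(-1/2472220) = -1208837/2472220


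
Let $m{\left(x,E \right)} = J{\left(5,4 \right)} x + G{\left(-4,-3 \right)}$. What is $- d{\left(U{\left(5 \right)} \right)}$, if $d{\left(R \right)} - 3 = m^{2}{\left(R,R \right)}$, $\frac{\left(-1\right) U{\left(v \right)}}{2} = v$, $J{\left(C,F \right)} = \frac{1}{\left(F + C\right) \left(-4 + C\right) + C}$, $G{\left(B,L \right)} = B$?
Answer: $- \frac{1236}{49} \approx -25.224$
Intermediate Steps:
$J{\left(C,F \right)} = \frac{1}{C + \left(-4 + C\right) \left(C + F\right)}$ ($J{\left(C,F \right)} = \frac{1}{\left(C + F\right) \left(-4 + C\right) + C} = \frac{1}{\left(-4 + C\right) \left(C + F\right) + C} = \frac{1}{C + \left(-4 + C\right) \left(C + F\right)}$)
$U{\left(v \right)} = - 2 v$
$m{\left(x,E \right)} = -4 + \frac{x}{14}$ ($m{\left(x,E \right)} = \frac{x}{5^{2} - 16 - 15 + 5 \cdot 4} - 4 = \frac{x}{25 - 16 - 15 + 20} - 4 = \frac{x}{14} - 4 = -4 + \frac{x}{14}$)
$d{\left(R \right)} = 3 + \left(-4 + \frac{R}{14}\right)^{2}$
$- d{\left(U{\left(5 \right)} \right)} = - (3 + \frac{\left(-56 - 10\right)^{2}}{196}) = - (3 + \frac{\left(-66\right)^{2}}{196}) = - (3 + \frac{1}{196} \cdot 4356) = - (3 + \frac{1089}{49}) = \left(-1\right) \frac{1236}{49} = - \frac{1236}{49}$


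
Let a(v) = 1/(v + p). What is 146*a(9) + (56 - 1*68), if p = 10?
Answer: -82/19 ≈ -4.3158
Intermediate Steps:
a(v) = 1/(10 + v) (a(v) = 1/(v + 10) = 1/(10 + v))
146*a(9) + (56 - 1*68) = 146/(10 + 9) + (56 - 1*68) = 146/19 + (56 - 68) = 146*(1/19) - 12 = 146/19 - 12 = -82/19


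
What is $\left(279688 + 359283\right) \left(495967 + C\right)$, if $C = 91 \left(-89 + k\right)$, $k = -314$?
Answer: $293475546474$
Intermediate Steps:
$C = -36673$ ($C = 91 \left(-89 - 314\right) = 91 \left(-403\right) = -36673$)
$\left(279688 + 359283\right) \left(495967 + C\right) = \left(279688 + 359283\right) \left(495967 - 36673\right) = 638971 \cdot 459294 = 293475546474$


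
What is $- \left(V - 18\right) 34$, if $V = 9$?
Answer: $306$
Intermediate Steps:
$- \left(V - 18\right) 34 = - \left(9 - 18\right) 34 = - \left(-9\right) 34 = \left(-1\right) \left(-306\right) = 306$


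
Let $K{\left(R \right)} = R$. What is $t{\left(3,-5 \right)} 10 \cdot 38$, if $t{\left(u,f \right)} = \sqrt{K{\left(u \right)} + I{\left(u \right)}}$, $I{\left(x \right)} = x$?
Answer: $380 \sqrt{6} \approx 930.81$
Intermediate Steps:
$t{\left(u,f \right)} = \sqrt{2} \sqrt{u}$ ($t{\left(u,f \right)} = \sqrt{u + u} = \sqrt{2 u} = \sqrt{2} \sqrt{u}$)
$t{\left(3,-5 \right)} 10 \cdot 38 = \sqrt{2} \sqrt{3} \cdot 10 \cdot 38 = \sqrt{6} \cdot 10 \cdot 38 = 10 \sqrt{6} \cdot 38 = 380 \sqrt{6}$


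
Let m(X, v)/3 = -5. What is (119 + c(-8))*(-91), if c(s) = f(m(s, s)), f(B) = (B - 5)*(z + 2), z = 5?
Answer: 1911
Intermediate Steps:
m(X, v) = -15 (m(X, v) = 3*(-5) = -15)
f(B) = -35 + 7*B (f(B) = (B - 5)*(5 + 2) = (-5 + B)*7 = -35 + 7*B)
c(s) = -140 (c(s) = -35 + 7*(-15) = -35 - 105 = -140)
(119 + c(-8))*(-91) = (119 - 140)*(-91) = -21*(-91) = 1911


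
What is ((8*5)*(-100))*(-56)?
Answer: 224000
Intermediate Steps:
((8*5)*(-100))*(-56) = (40*(-100))*(-56) = -4000*(-56) = 224000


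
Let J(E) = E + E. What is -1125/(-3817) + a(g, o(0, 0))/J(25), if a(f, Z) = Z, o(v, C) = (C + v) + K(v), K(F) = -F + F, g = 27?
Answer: 1125/3817 ≈ 0.29473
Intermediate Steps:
J(E) = 2*E
K(F) = 0
o(v, C) = C + v (o(v, C) = (C + v) + 0 = C + v)
-1125/(-3817) + a(g, o(0, 0))/J(25) = -1125/(-3817) + (0 + 0)/((2*25)) = -1125*(-1/3817) + 0/50 = 1125/3817 + 0*(1/50) = 1125/3817 + 0 = 1125/3817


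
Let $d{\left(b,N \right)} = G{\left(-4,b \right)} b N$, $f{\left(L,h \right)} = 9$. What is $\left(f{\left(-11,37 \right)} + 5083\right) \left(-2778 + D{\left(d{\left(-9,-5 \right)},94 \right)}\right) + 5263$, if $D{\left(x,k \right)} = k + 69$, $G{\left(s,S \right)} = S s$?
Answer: $-13310317$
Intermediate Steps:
$d{\left(b,N \right)} = - 4 N b^{2}$ ($d{\left(b,N \right)} = b \left(-4\right) b N = - 4 b b N = - 4 b^{2} N = - 4 N b^{2}$)
$D{\left(x,k \right)} = 69 + k$
$\left(f{\left(-11,37 \right)} + 5083\right) \left(-2778 + D{\left(d{\left(-9,-5 \right)},94 \right)}\right) + 5263 = \left(9 + 5083\right) \left(-2778 + \left(69 + 94\right)\right) + 5263 = 5092 \left(-2778 + 163\right) + 5263 = 5092 \left(-2615\right) + 5263 = -13315580 + 5263 = -13310317$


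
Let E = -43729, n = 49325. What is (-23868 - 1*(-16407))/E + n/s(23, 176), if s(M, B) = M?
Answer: 2157104528/1005767 ≈ 2144.7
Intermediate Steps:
(-23868 - 1*(-16407))/E + n/s(23, 176) = (-23868 - 1*(-16407))/(-43729) + 49325/23 = (-23868 + 16407)*(-1/43729) + 49325*(1/23) = -7461*(-1/43729) + 49325/23 = 7461/43729 + 49325/23 = 2157104528/1005767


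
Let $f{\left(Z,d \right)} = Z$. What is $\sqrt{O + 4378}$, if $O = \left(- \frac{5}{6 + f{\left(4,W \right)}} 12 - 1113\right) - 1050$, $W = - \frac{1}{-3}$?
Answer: $47$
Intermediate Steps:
$W = \frac{1}{3}$ ($W = \left(-1\right) \left(- \frac{1}{3}\right) = \frac{1}{3} \approx 0.33333$)
$O = -2169$ ($O = \left(- \frac{5}{6 + 4} \cdot 12 - 1113\right) - 1050 = \left(- \frac{5}{10} \cdot 12 - 1113\right) - 1050 = \left(\left(-5\right) \frac{1}{10} \cdot 12 - 1113\right) - 1050 = \left(\left(- \frac{1}{2}\right) 12 - 1113\right) - 1050 = \left(-6 - 1113\right) - 1050 = -1119 - 1050 = -2169$)
$\sqrt{O + 4378} = \sqrt{-2169 + 4378} = \sqrt{2209} = 47$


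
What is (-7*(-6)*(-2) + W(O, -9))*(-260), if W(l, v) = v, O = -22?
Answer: 24180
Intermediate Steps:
(-7*(-6)*(-2) + W(O, -9))*(-260) = (-7*(-6)*(-2) - 9)*(-260) = (42*(-2) - 9)*(-260) = (-84 - 9)*(-260) = -93*(-260) = 24180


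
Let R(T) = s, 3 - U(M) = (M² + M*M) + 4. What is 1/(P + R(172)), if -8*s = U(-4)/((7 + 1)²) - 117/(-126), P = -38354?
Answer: -3584/137460921 ≈ -2.6073e-5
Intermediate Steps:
U(M) = -1 - 2*M² (U(M) = 3 - ((M² + M*M) + 4) = 3 - ((M² + M²) + 4) = 3 - (2*M² + 4) = 3 - (4 + 2*M²) = 3 + (-4 - 2*M²) = -1 - 2*M²)
s = -185/3584 (s = -((-1 - 2*(-4)²)/((7 + 1)²) - 117/(-126))/8 = -((-1 - 2*16)/(8²) - 117*(-1/126))/8 = -((-1 - 32)/64 + 13/14)/8 = -(-33*1/64 + 13/14)/8 = -(-33/64 + 13/14)/8 = -⅛*185/448 = -185/3584 ≈ -0.051618)
R(T) = -185/3584
1/(P + R(172)) = 1/(-38354 - 185/3584) = 1/(-137460921/3584) = -3584/137460921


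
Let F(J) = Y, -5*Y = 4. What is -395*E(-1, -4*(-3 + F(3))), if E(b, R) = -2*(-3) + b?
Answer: -1975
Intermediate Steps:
Y = -4/5 (Y = -1/5*4 = -4/5 ≈ -0.80000)
F(J) = -4/5
E(b, R) = 6 + b
-395*E(-1, -4*(-3 + F(3))) = -395*(6 - 1) = -395*5 = -1975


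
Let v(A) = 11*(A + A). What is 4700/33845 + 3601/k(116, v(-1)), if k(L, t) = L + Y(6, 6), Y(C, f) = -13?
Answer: 24471989/697207 ≈ 35.100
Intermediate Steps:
v(A) = 22*A (v(A) = 11*(2*A) = 22*A)
k(L, t) = -13 + L (k(L, t) = L - 13 = -13 + L)
4700/33845 + 3601/k(116, v(-1)) = 4700/33845 + 3601/(-13 + 116) = 4700*(1/33845) + 3601/103 = 940/6769 + 3601*(1/103) = 940/6769 + 3601/103 = 24471989/697207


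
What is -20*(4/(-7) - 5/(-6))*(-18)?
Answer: 660/7 ≈ 94.286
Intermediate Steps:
-20*(4/(-7) - 5/(-6))*(-18) = -20*(4*(-1/7) - 5*(-1/6))*(-18) = -20*(-4/7 + 5/6)*(-18) = -20*11/42*(-18) = -110/21*(-18) = 660/7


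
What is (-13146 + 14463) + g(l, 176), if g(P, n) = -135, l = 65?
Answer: 1182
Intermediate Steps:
(-13146 + 14463) + g(l, 176) = (-13146 + 14463) - 135 = 1317 - 135 = 1182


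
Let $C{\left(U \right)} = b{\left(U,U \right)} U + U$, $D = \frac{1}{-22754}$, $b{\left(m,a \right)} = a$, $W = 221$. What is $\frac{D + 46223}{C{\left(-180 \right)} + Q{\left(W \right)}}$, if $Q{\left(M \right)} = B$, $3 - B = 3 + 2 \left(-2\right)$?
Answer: $\frac{1051758141}{733224896} \approx 1.4344$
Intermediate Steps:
$D = - \frac{1}{22754} \approx -4.3948 \cdot 10^{-5}$
$B = 4$ ($B = 3 - \left(3 + 2 \left(-2\right)\right) = 3 - \left(3 - 4\right) = 3 - -1 = 3 + 1 = 4$)
$C{\left(U \right)} = U + U^{2}$ ($C{\left(U \right)} = U U + U = U^{2} + U = U + U^{2}$)
$Q{\left(M \right)} = 4$
$\frac{D + 46223}{C{\left(-180 \right)} + Q{\left(W \right)}} = \frac{- \frac{1}{22754} + 46223}{- 180 \left(1 - 180\right) + 4} = \frac{1051758141}{22754 \left(\left(-180\right) \left(-179\right) + 4\right)} = \frac{1051758141}{22754 \left(32220 + 4\right)} = \frac{1051758141}{22754 \cdot 32224} = \frac{1051758141}{22754} \cdot \frac{1}{32224} = \frac{1051758141}{733224896}$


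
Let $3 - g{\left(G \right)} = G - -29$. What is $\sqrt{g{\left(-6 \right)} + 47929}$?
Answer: $\sqrt{47909} \approx 218.88$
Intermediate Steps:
$g{\left(G \right)} = -26 - G$ ($g{\left(G \right)} = 3 - \left(G - -29\right) = 3 - \left(G + 29\right) = 3 - \left(29 + G\right) = -26 - G$)
$\sqrt{g{\left(-6 \right)} + 47929} = \sqrt{\left(-26 - -6\right) + 47929} = \sqrt{\left(-26 + 6\right) + 47929} = \sqrt{-20 + 47929} = \sqrt{47909}$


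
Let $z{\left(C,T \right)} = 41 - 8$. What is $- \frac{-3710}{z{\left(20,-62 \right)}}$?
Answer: $\frac{3710}{33} \approx 112.42$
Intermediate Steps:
$z{\left(C,T \right)} = 33$
$- \frac{-3710}{z{\left(20,-62 \right)}} = - \frac{-3710}{33} = \left(-1\right) \left(- \frac{3710}{33}\right) = \frac{3710}{33}$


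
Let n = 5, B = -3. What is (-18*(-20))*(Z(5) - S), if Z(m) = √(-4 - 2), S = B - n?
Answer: 2880 + 360*I*√6 ≈ 2880.0 + 881.82*I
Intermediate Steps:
S = -8 (S = -3 - 1*5 = -3 - 5 = -8)
Z(m) = I*√6 (Z(m) = √(-6) = I*√6)
(-18*(-20))*(Z(5) - S) = (-18*(-20))*(I*√6 - 1*(-8)) = 360*(I*√6 + 8) = 360*(8 + I*√6) = 2880 + 360*I*√6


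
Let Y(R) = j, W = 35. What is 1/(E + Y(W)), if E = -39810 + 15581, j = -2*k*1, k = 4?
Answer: -1/24237 ≈ -4.1259e-5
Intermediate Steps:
j = -8 (j = -2*4*1 = -8*1 = -8)
Y(R) = -8
E = -24229
1/(E + Y(W)) = 1/(-24229 - 8) = 1/(-24237) = -1/24237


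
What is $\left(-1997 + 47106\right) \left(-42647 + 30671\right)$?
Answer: $-540225384$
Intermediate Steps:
$\left(-1997 + 47106\right) \left(-42647 + 30671\right) = 45109 \left(-11976\right) = -540225384$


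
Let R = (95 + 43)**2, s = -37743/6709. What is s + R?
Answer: 127728453/6709 ≈ 19038.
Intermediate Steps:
s = -37743/6709 (s = -37743*1/6709 = -37743/6709 ≈ -5.6257)
R = 19044 (R = 138**2 = 19044)
s + R = -37743/6709 + 19044 = 127728453/6709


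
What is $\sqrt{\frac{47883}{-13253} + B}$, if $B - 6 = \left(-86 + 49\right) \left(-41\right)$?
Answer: $\frac{2 \sqrt{66717046577}}{13253} \approx 38.979$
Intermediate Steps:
$B = 1523$ ($B = 6 + \left(-86 + 49\right) \left(-41\right) = 6 - -1517 = 6 + 1517 = 1523$)
$\sqrt{\frac{47883}{-13253} + B} = \sqrt{\frac{47883}{-13253} + 1523} = \sqrt{47883 \left(- \frac{1}{13253}\right) + 1523} = \sqrt{- \frac{47883}{13253} + 1523} = \sqrt{\frac{20136436}{13253}} = \frac{2 \sqrt{66717046577}}{13253}$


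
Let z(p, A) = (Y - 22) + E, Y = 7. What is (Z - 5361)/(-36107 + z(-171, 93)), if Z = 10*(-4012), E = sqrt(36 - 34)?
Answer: 821432341/652399441 + 45481*sqrt(2)/1304798882 ≈ 1.2591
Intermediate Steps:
E = sqrt(2) ≈ 1.4142
z(p, A) = -15 + sqrt(2) (z(p, A) = (7 - 22) + sqrt(2) = -15 + sqrt(2))
Z = -40120
(Z - 5361)/(-36107 + z(-171, 93)) = (-40120 - 5361)/(-36107 + (-15 + sqrt(2))) = -45481/(-36122 + sqrt(2))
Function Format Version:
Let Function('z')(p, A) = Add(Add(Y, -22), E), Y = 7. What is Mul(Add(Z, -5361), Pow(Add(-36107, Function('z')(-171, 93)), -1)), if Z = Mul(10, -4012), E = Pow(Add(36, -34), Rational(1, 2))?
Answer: Add(Rational(821432341, 652399441), Mul(Rational(45481, 1304798882), Pow(2, Rational(1, 2)))) ≈ 1.2591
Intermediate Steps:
E = Pow(2, Rational(1, 2)) ≈ 1.4142
Function('z')(p, A) = Add(-15, Pow(2, Rational(1, 2))) (Function('z')(p, A) = Add(Add(7, -22), Pow(2, Rational(1, 2))) = Add(-15, Pow(2, Rational(1, 2))))
Z = -40120
Mul(Add(Z, -5361), Pow(Add(-36107, Function('z')(-171, 93)), -1)) = Mul(Add(-40120, -5361), Pow(Add(-36107, Add(-15, Pow(2, Rational(1, 2)))), -1)) = Mul(-45481, Pow(Add(-36122, Pow(2, Rational(1, 2))), -1))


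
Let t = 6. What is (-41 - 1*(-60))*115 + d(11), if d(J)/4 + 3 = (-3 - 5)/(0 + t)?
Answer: 6503/3 ≈ 2167.7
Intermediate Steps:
d(J) = -52/3 (d(J) = -12 + 4*((-3 - 5)/(0 + 6)) = -12 + 4*(-8/6) = -12 + 4*(-8*1/6) = -12 + 4*(-4/3) = -12 - 16/3 = -52/3)
(-41 - 1*(-60))*115 + d(11) = (-41 - 1*(-60))*115 - 52/3 = (-41 + 60)*115 - 52/3 = 19*115 - 52/3 = 2185 - 52/3 = 6503/3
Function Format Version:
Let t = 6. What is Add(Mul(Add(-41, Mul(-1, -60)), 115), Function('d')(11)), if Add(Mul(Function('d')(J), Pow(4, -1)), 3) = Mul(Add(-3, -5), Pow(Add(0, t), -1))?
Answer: Rational(6503, 3) ≈ 2167.7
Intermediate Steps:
Function('d')(J) = Rational(-52, 3) (Function('d')(J) = Add(-12, Mul(4, Mul(Add(-3, -5), Pow(Add(0, 6), -1)))) = Add(-12, Mul(4, Mul(-8, Pow(6, -1)))) = Add(-12, Mul(4, Mul(-8, Rational(1, 6)))) = Add(-12, Mul(4, Rational(-4, 3))) = Add(-12, Rational(-16, 3)) = Rational(-52, 3))
Add(Mul(Add(-41, Mul(-1, -60)), 115), Function('d')(11)) = Add(Mul(Add(-41, Mul(-1, -60)), 115), Rational(-52, 3)) = Add(Mul(Add(-41, 60), 115), Rational(-52, 3)) = Add(Mul(19, 115), Rational(-52, 3)) = Add(2185, Rational(-52, 3)) = Rational(6503, 3)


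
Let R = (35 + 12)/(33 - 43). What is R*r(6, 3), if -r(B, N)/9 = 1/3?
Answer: 141/10 ≈ 14.100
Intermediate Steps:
r(B, N) = -3 (r(B, N) = -9/3 = -9*⅓ = -3)
R = -47/10 (R = 47/(-10) = 47*(-⅒) = -47/10 ≈ -4.7000)
R*r(6, 3) = -47/10*(-3) = 141/10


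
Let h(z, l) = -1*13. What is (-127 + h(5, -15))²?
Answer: 19600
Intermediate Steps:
h(z, l) = -13
(-127 + h(5, -15))² = (-127 - 13)² = (-140)² = 19600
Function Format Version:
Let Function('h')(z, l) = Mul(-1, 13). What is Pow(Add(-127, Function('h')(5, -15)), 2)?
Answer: 19600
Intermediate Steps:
Function('h')(z, l) = -13
Pow(Add(-127, Function('h')(5, -15)), 2) = Pow(Add(-127, -13), 2) = Pow(-140, 2) = 19600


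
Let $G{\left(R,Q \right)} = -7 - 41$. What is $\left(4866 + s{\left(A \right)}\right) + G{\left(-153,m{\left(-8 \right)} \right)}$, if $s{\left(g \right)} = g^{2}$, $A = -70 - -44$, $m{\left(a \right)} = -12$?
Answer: $5494$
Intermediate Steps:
$A = -26$ ($A = -70 + 44 = -26$)
$G{\left(R,Q \right)} = -48$ ($G{\left(R,Q \right)} = -7 - 41 = -48$)
$\left(4866 + s{\left(A \right)}\right) + G{\left(-153,m{\left(-8 \right)} \right)} = \left(4866 + \left(-26\right)^{2}\right) - 48 = \left(4866 + 676\right) - 48 = 5542 - 48 = 5494$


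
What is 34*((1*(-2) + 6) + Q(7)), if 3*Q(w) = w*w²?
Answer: 12070/3 ≈ 4023.3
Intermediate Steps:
Q(w) = w³/3 (Q(w) = (w*w²)/3 = w³/3)
34*((1*(-2) + 6) + Q(7)) = 34*((1*(-2) + 6) + (⅓)*7³) = 34*((-2 + 6) + (⅓)*343) = 34*(4 + 343/3) = 34*(355/3) = 12070/3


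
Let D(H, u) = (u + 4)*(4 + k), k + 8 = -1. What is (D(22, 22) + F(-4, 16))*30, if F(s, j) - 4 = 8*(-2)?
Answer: -4260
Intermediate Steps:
k = -9 (k = -8 - 1 = -9)
F(s, j) = -12 (F(s, j) = 4 + 8*(-2) = 4 - 16 = -12)
D(H, u) = -20 - 5*u (D(H, u) = (u + 4)*(4 - 9) = (4 + u)*(-5) = -20 - 5*u)
(D(22, 22) + F(-4, 16))*30 = ((-20 - 5*22) - 12)*30 = ((-20 - 110) - 12)*30 = (-130 - 12)*30 = -142*30 = -4260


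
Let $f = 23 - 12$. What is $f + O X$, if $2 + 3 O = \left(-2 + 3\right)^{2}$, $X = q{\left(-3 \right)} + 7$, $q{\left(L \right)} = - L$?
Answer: $\frac{23}{3} \approx 7.6667$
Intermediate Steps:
$f = 11$
$X = 10$ ($X = \left(-1\right) \left(-3\right) + 7 = 3 + 7 = 10$)
$O = - \frac{1}{3}$ ($O = - \frac{2}{3} + \frac{\left(-2 + 3\right)^{2}}{3} = - \frac{2}{3} + \frac{1^{2}}{3} = - \frac{2}{3} + \frac{1}{3} \cdot 1 = - \frac{2}{3} + \frac{1}{3} = - \frac{1}{3} \approx -0.33333$)
$f + O X = 11 - \frac{10}{3} = \frac{23}{3}$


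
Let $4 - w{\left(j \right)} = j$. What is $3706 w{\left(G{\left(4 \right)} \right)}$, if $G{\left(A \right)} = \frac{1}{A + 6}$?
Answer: $\frac{72267}{5} \approx 14453.0$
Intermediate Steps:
$G{\left(A \right)} = \frac{1}{6 + A}$
$w{\left(j \right)} = 4 - j$
$3706 w{\left(G{\left(4 \right)} \right)} = 3706 \left(4 - \frac{1}{6 + 4}\right) = 3706 \left(4 - \frac{1}{10}\right) = 3706 \cdot \frac{39}{10} = \frac{72267}{5}$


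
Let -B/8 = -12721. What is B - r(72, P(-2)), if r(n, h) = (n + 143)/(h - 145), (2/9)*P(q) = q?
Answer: 15672487/154 ≈ 1.0177e+5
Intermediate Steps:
B = 101768 (B = -8*(-12721) = 101768)
P(q) = 9*q/2
r(n, h) = (143 + n)/(-145 + h)
B - r(72, P(-2)) = 101768 - (143 + 72)/(-145 + (9/2)*(-2)) = 101768 - 215/(-145 - 9) = 101768 - 215/(-154) = 101768 - (-1)*215/154 = 101768 - 1*(-215/154) = 101768 + 215/154 = 15672487/154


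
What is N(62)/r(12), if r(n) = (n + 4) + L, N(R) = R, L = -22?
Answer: -31/3 ≈ -10.333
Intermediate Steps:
r(n) = -18 + n (r(n) = (n + 4) - 22 = (4 + n) - 22 = -18 + n)
N(62)/r(12) = 62/(-18 + 12) = 62/(-6) = 62*(-⅙) = -31/3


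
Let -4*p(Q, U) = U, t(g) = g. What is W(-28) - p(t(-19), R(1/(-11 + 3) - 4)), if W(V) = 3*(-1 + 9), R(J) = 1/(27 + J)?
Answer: 4394/183 ≈ 24.011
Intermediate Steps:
p(Q, U) = -U/4
W(V) = 24 (W(V) = 3*8 = 24)
W(-28) - p(t(-19), R(1/(-11 + 3) - 4)) = 24 - (-1)/(4*(27 + (1/(-11 + 3) - 4))) = 24 - (-1)/(4*(27 + (1/(-8) - 4))) = 24 - (-1)/(4*(27 + (-1/8 - 4))) = 24 - (-1)/(4*(27 - 33/8)) = 24 - (-1)/(4*183/8) = 24 - (-1)*8/(4*183) = 24 - 1*(-2/183) = 24 + 2/183 = 4394/183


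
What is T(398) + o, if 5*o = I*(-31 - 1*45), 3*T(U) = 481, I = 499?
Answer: -111367/15 ≈ -7424.5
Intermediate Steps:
T(U) = 481/3 (T(U) = (⅓)*481 = 481/3)
o = -37924/5 (o = (499*(-31 - 1*45))/5 = (499*(-31 - 45))/5 = (499*(-76))/5 = (⅕)*(-37924) = -37924/5 ≈ -7584.8)
T(398) + o = 481/3 - 37924/5 = -111367/15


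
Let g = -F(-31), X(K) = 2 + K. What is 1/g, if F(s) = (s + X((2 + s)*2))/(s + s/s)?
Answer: -10/29 ≈ -0.34483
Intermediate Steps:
F(s) = (6 + 3*s)/(1 + s) (F(s) = (s + (2 + (2 + s)*2))/(s + s/s) = (s + (2 + (4 + 2*s)))/(s + 1) = (s + (6 + 2*s))/(1 + s) = (6 + 3*s)/(1 + s))
g = -29/10 (g = -3*(2 - 31)/(1 - 31) = -3*(-29)/(-30) = -3*(-1)*(-29)/30 = -1*29/10 = -29/10 ≈ -2.9000)
1/g = 1/(-29/10) = -10/29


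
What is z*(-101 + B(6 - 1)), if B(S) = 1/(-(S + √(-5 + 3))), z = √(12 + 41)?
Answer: (-101*√106 + 506*I*√53)/(√2 - 5*I) ≈ -736.64 + 0.38132*I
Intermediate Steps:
z = √53 ≈ 7.2801
B(S) = 1/(-S - I*√2) (B(S) = 1/(-(S + √(-2))) = 1/(-(S + I*√2)) = 1/(-S - I*√2))
z*(-101 + B(6 - 1)) = √53*(-101 - 1/((6 - 1) + I*√2)) = √53*(-101 - 1/(5 + I*√2))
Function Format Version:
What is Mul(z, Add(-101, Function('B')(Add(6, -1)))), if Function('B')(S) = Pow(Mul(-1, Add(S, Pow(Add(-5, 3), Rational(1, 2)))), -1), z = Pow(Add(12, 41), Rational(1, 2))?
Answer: Mul(Pow(Add(Pow(2, Rational(1, 2)), Mul(-5, I)), -1), Add(Mul(-101, Pow(106, Rational(1, 2))), Mul(506, I, Pow(53, Rational(1, 2))))) ≈ Add(-736.64, Mul(0.38132, I))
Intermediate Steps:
z = Pow(53, Rational(1, 2)) ≈ 7.2801
Function('B')(S) = Pow(Add(Mul(-1, S), Mul(-1, I, Pow(2, Rational(1, 2)))), -1) (Function('B')(S) = Pow(Mul(-1, Add(S, Pow(-2, Rational(1, 2)))), -1) = Pow(Mul(-1, Add(S, Mul(I, Pow(2, Rational(1, 2))))), -1) = Pow(Add(Mul(-1, S), Mul(-1, I, Pow(2, Rational(1, 2)))), -1))
Mul(z, Add(-101, Function('B')(Add(6, -1)))) = Mul(Pow(53, Rational(1, 2)), Add(-101, Mul(-1, Pow(Add(Add(6, -1), Mul(I, Pow(2, Rational(1, 2)))), -1)))) = Mul(Pow(53, Rational(1, 2)), Add(-101, Mul(-1, Pow(Add(5, Mul(I, Pow(2, Rational(1, 2)))), -1))))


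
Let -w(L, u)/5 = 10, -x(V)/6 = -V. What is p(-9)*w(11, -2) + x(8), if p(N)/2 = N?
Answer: 948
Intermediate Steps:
x(V) = 6*V (x(V) = -(-6)*V = 6*V)
w(L, u) = -50 (w(L, u) = -5*10 = -50)
p(N) = 2*N
p(-9)*w(11, -2) + x(8) = (2*(-9))*(-50) + 6*8 = -18*(-50) + 48 = 900 + 48 = 948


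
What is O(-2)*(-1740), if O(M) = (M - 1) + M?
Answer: 8700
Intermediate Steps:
O(M) = -1 + 2*M (O(M) = (-1 + M) + M = -1 + 2*M)
O(-2)*(-1740) = (-1 + 2*(-2))*(-1740) = (-1 - 4)*(-1740) = -5*(-1740) = 8700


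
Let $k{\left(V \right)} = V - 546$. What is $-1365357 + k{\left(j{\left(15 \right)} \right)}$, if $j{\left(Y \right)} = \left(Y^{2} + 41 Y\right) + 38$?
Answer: $-1365025$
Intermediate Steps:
$j{\left(Y \right)} = 38 + Y^{2} + 41 Y$
$k{\left(V \right)} = -546 + V$
$-1365357 + k{\left(j{\left(15 \right)} \right)} = -1365357 + \left(-546 + \left(38 + 15^{2} + 41 \cdot 15\right)\right) = -1365357 + \left(-546 + \left(38 + 225 + 615\right)\right) = -1365357 + \left(-546 + 878\right) = -1365357 + 332 = -1365025$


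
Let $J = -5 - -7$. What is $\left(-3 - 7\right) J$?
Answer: $-20$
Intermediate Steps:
$J = 2$ ($J = -5 + 7 = 2$)
$\left(-3 - 7\right) J = \left(-3 - 7\right) 2 = \left(-10\right) 2 = -20$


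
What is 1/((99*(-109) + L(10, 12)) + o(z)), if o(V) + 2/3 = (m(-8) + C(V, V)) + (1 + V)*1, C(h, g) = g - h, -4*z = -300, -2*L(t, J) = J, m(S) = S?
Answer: -3/32189 ≈ -9.3200e-5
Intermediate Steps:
L(t, J) = -J/2
z = 75 (z = -¼*(-300) = 75)
o(V) = -23/3 + V (o(V) = -⅔ + ((-8 + (V - V)) + (1 + V)*1) = -⅔ + ((-8 + 0) + (1 + V)) = -⅔ + (-8 + (1 + V)) = -⅔ + (-7 + V) = -23/3 + V)
1/((99*(-109) + L(10, 12)) + o(z)) = 1/((99*(-109) - ½*12) + (-23/3 + 75)) = 1/((-10791 - 6) + 202/3) = 1/(-10797 + 202/3) = 1/(-32189/3) = -3/32189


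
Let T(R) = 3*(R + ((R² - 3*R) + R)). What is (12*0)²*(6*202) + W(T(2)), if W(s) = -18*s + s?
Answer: -102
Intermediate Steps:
T(R) = -3*R + 3*R² (T(R) = 3*(R + (R² - 2*R)) = 3*(R² - R) = -3*R + 3*R²)
W(s) = -17*s
(12*0)²*(6*202) + W(T(2)) = (12*0)²*(6*202) - 51*2*(-1 + 2) = 0²*1212 - 51*2 = 0*1212 - 17*6 = 0 - 102 = -102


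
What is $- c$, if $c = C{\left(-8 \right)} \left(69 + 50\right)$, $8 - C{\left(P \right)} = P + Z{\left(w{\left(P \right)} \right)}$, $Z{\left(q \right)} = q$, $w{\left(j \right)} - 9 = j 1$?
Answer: $-1785$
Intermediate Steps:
$w{\left(j \right)} = 9 + j$ ($w{\left(j \right)} = 9 + j 1 = 9 + j$)
$C{\left(P \right)} = -1 - 2 P$ ($C{\left(P \right)} = 8 - \left(P + \left(9 + P\right)\right) = 8 - \left(9 + 2 P\right) = -1 - 2 P$)
$c = 1785$ ($c = \left(-1 - -16\right) \left(69 + 50\right) = \left(-1 + 16\right) 119 = 15 \cdot 119 = 1785$)
$- c = \left(-1\right) 1785 = -1785$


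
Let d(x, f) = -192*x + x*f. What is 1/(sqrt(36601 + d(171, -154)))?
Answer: -I*sqrt(22565)/22565 ≈ -0.0066571*I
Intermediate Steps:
d(x, f) = -192*x + f*x
1/(sqrt(36601 + d(171, -154))) = 1/(sqrt(36601 + 171*(-192 - 154))) = 1/(sqrt(36601 + 171*(-346))) = 1/(sqrt(36601 - 59166)) = 1/(sqrt(-22565)) = 1/(I*sqrt(22565)) = -I*sqrt(22565)/22565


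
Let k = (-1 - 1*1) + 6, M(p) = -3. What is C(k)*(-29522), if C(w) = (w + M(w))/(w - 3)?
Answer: -29522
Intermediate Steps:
k = 4 (k = (-1 - 1) + 6 = -2 + 6 = 4)
C(w) = 1 (C(w) = (w - 3)/(w - 3) = (-3 + w)/(-3 + w) = 1)
C(k)*(-29522) = 1*(-29522) = -29522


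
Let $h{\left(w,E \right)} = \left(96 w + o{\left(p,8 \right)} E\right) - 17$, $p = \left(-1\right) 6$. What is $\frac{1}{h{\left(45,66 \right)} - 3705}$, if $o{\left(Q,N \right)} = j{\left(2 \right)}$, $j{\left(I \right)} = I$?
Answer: $\frac{1}{730} \approx 0.0013699$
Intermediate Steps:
$p = -6$
$o{\left(Q,N \right)} = 2$
$h{\left(w,E \right)} = -17 + 2 E + 96 w$ ($h{\left(w,E \right)} = \left(96 w + 2 E\right) - 17 = \left(2 E + 96 w\right) - 17 = -17 + 2 E + 96 w$)
$\frac{1}{h{\left(45,66 \right)} - 3705} = \frac{1}{\left(-17 + 2 \cdot 66 + 96 \cdot 45\right) - 3705} = \frac{1}{\left(-17 + 132 + 4320\right) - 3705} = \frac{1}{4435 - 3705} = \frac{1}{730}$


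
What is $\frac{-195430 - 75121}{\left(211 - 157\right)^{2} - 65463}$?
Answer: $\frac{270551}{62547} \approx 4.3256$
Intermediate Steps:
$\frac{-195430 - 75121}{\left(211 - 157\right)^{2} - 65463} = - \frac{270551}{54^{2} - 65463} = - \frac{270551}{2916 - 65463} = - \frac{270551}{-62547} = \left(-270551\right) \left(- \frac{1}{62547}\right) = \frac{270551}{62547}$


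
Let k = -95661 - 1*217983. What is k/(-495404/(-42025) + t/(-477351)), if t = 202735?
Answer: -6291910592774100/227961656429 ≈ -27601.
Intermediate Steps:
k = -313644 (k = -95661 - 217983 = -313644)
k/(-495404/(-42025) + t/(-477351)) = -313644/(-495404/(-42025) + 202735/(-477351)) = -313644/(-495404*(-1/42025) + 202735*(-1/477351)) = -313644/(495404/42025 - 202735/477351) = -313644/227961656429/20060675775 = -313644*20060675775/227961656429 = -6291910592774100/227961656429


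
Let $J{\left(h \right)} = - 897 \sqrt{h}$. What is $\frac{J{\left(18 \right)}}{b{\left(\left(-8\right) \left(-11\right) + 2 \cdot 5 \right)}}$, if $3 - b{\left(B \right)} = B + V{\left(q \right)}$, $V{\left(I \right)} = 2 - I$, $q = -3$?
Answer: $\frac{2691 \sqrt{2}}{100} \approx 38.057$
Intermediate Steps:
$b{\left(B \right)} = -2 - B$ ($b{\left(B \right)} = 3 - \left(B + \left(2 - -3\right)\right) = 3 - \left(B + \left(2 + 3\right)\right) = 3 - \left(B + 5\right) = 3 - \left(5 + B\right) = -2 - B$)
$\frac{J{\left(18 \right)}}{b{\left(\left(-8\right) \left(-11\right) + 2 \cdot 5 \right)}} = \frac{\left(-897\right) \sqrt{18}}{-2 - \left(\left(-8\right) \left(-11\right) + 2 \cdot 5\right)} = \frac{\left(-897\right) 3 \sqrt{2}}{-2 - \left(88 + 10\right)} = \frac{\left(-2691\right) \sqrt{2}}{-2 - 98} = \frac{\left(-2691\right) \sqrt{2}}{-100} = - 2691 \sqrt{2} \left(- \frac{1}{100}\right) = \frac{2691 \sqrt{2}}{100}$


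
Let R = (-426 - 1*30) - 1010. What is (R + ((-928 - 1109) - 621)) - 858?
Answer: -4982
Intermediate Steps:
R = -1466 (R = (-426 - 30) - 1010 = -456 - 1010 = -1466)
(R + ((-928 - 1109) - 621)) - 858 = (-1466 + ((-928 - 1109) - 621)) - 858 = (-1466 + (-2037 - 621)) - 858 = (-1466 - 2658) - 858 = -4124 - 858 = -4982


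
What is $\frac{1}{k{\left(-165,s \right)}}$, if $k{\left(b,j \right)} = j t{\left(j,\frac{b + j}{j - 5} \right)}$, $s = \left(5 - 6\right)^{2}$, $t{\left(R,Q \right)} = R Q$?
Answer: $\frac{1}{41} \approx 0.02439$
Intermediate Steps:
$t{\left(R,Q \right)} = Q R$
$s = 1$ ($s = \left(-1\right)^{2} = 1$)
$k{\left(b,j \right)} = \frac{j^{2} \left(b + j\right)}{-5 + j}$ ($k{\left(b,j \right)} = j \frac{b + j}{j - 5} j = j \frac{b + j}{-5 + j} j = j \frac{j \left(b + j\right)}{-5 + j} = \frac{j^{2} \left(b + j\right)}{-5 + j}$)
$\frac{1}{k{\left(-165,s \right)}} = \frac{1}{1^{2} \frac{1}{-5 + 1} \left(-165 + 1\right)} = \frac{1}{1 \frac{1}{-4} \left(-164\right)} = \frac{1}{1 \left(- \frac{1}{4}\right) \left(-164\right)} = \frac{1}{41}$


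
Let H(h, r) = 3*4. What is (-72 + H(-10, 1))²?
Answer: 3600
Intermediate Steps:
H(h, r) = 12
(-72 + H(-10, 1))² = (-72 + 12)² = (-60)² = 3600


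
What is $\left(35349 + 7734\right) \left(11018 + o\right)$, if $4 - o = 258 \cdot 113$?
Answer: $-781180956$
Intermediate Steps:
$o = -29150$ ($o = 4 - 258 \cdot 113 = 4 - 29154 = -29150$)
$\left(35349 + 7734\right) \left(11018 + o\right) = \left(35349 + 7734\right) \left(11018 - 29150\right) = 43083 \left(-18132\right) = -781180956$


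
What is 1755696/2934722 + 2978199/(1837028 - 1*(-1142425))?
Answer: 2328533306661/1457311044511 ≈ 1.5978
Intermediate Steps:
1755696/2934722 + 2978199/(1837028 - 1*(-1142425)) = 1755696*(1/2934722) + 2978199/(1837028 + 1142425) = 877848/1467361 + 2978199/2979453 = 877848/1467361 + 2978199*(1/2979453) = 877848/1467361 + 992733/993151 = 2328533306661/1457311044511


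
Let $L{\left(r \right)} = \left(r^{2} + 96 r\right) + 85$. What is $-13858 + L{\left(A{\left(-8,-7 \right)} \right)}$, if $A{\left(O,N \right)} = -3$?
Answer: $-14052$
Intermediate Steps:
$L{\left(r \right)} = 85 + r^{2} + 96 r$
$-13858 + L{\left(A{\left(-8,-7 \right)} \right)} = -13858 + \left(85 + \left(-3\right)^{2} + 96 \left(-3\right)\right) = -13858 + \left(85 + 9 - 288\right) = -13858 - 194 = -14052$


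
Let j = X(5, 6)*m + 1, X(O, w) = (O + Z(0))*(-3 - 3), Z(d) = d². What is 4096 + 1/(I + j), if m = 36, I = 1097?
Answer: 73729/18 ≈ 4096.1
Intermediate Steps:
X(O, w) = -6*O (X(O, w) = (O + 0²)*(-3 - 3) = (O + 0)*(-6) = O*(-6) = -6*O)
j = -1079 (j = -6*5*36 + 1 = -30*36 + 1 = -1080 + 1 = -1079)
4096 + 1/(I + j) = 4096 + 1/(1097 - 1079) = 4096 + 1/18 = 73729/18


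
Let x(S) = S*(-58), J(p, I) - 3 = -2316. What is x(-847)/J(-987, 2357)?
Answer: -49126/2313 ≈ -21.239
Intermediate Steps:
J(p, I) = -2313 (J(p, I) = 3 - 2316 = -2313)
x(S) = -58*S
x(-847)/J(-987, 2357) = -58*(-847)/(-2313) = 49126*(-1/2313) = -49126/2313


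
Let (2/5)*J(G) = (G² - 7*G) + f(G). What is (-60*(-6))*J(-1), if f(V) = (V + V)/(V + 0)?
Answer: 9000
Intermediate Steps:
f(V) = 2 (f(V) = (2*V)/V = 2)
J(G) = 5 - 35*G/2 + 5*G²/2 (J(G) = 5*((G² - 7*G) + 2)/2 = 5*(2 + G² - 7*G)/2 = 5 - 35*G/2 + 5*G²/2)
(-60*(-6))*J(-1) = (-60*(-6))*(5 - 35/2*(-1) + (5/2)*(-1)²) = 360*(5 + 35/2 + (5/2)*1) = 360*(5 + 35/2 + 5/2) = 360*25 = 9000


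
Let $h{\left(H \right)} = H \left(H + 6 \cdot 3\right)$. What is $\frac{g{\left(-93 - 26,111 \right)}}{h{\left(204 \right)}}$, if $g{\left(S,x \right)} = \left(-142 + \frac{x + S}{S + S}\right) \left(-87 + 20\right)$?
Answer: $\frac{565949}{2694636} \approx 0.21003$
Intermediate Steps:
$g{\left(S,x \right)} = 9514 - \frac{67 \left(S + x\right)}{2 S}$ ($g{\left(S,x \right)} = \left(-142 + \frac{S + x}{2 S}\right) \left(-67\right) = 9514 - \frac{67 \left(S + x\right)}{2 S}$)
$h{\left(H \right)} = H \left(18 + H\right)$ ($h{\left(H \right)} = H \left(H + 18\right) = H \left(18 + H\right)$)
$\frac{g{\left(-93 - 26,111 \right)}}{h{\left(204 \right)}} = \frac{\frac{67}{2} \frac{1}{-93 - 26} \left(\left(-1\right) 111 + 283 \left(-93 - 26\right)\right)}{204 \left(18 + 204\right)} = \frac{\frac{67}{2} \frac{1}{-119} \left(-111 + 283 \left(-119\right)\right)}{204 \cdot 222} = \frac{\frac{67}{2} \left(- \frac{1}{119}\right) \left(-111 - 33677\right)}{45288} = \frac{67}{2} \left(- \frac{1}{119}\right) \left(-33788\right) \frac{1}{45288} = \frac{1131898}{119} \cdot \frac{1}{45288} = \frac{565949}{2694636}$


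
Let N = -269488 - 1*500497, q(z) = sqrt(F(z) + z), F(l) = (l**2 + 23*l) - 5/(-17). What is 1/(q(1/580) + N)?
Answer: -4403390218000/3390544417004811343 - 7540*sqrt(193001)/3390544417004811343 ≈ -1.2987e-6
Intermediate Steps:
F(l) = 5/17 + l**2 + 23*l (F(l) = (l**2 + 23*l) - 5*(-1/17) = (l**2 + 23*l) + 5/17 = 5/17 + l**2 + 23*l)
q(z) = sqrt(5/17 + z**2 + 24*z) (q(z) = sqrt((5/17 + z**2 + 23*z) + z) = sqrt(5/17 + z**2 + 24*z))
N = -769985 (N = -269488 - 500497 = -769985)
1/(q(1/580) + N) = 1/(sqrt(85 + 289*(1/580)**2 + 6936/580)/17 - 769985) = 1/(sqrt(85 + 289*(1/580)**2 + 6936*(1/580))/17 - 769985) = 1/(sqrt(85 + 289*(1/336400) + 1734/145)/17 - 769985) = 1/(sqrt(85 + 289/336400 + 1734/145)/17 - 769985) = 1/(sqrt(32617169/336400)/17 - 769985) = 1/((13*sqrt(193001)/580)/17 - 769985) = 1/(13*sqrt(193001)/9860 - 769985) = 1/(-769985 + 13*sqrt(193001)/9860)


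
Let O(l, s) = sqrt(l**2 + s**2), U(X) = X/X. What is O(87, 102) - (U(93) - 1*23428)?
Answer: 23427 + 3*sqrt(1997) ≈ 23561.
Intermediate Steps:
U(X) = 1
O(87, 102) - (U(93) - 1*23428) = sqrt(87**2 + 102**2) - (1 - 1*23428) = sqrt(7569 + 10404) - (1 - 23428) = sqrt(17973) - 1*(-23427) = 3*sqrt(1997) + 23427 = 23427 + 3*sqrt(1997)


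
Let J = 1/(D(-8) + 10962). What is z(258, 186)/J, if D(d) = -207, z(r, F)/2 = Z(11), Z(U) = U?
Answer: 236610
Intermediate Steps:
z(r, F) = 22 (z(r, F) = 2*11 = 22)
J = 1/10755 (J = 1/(-207 + 10962) = 1/10755 ≈ 9.2980e-5)
z(258, 186)/J = 22/(1/10755) = 22*10755 = 236610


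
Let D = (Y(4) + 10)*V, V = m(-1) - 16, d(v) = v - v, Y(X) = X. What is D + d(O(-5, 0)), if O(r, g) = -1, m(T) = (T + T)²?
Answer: -168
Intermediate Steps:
m(T) = 4*T² (m(T) = (2*T)² = 4*T²)
d(v) = 0
V = -12 (V = 4*(-1)² - 16 = 4*1 - 16 = 4 - 16 = -12)
D = -168 (D = (4 + 10)*(-12) = 14*(-12) = -168)
D + d(O(-5, 0)) = -168 + 0 = -168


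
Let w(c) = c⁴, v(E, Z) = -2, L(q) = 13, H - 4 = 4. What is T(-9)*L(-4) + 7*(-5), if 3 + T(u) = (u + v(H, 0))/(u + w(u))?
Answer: -37307/504 ≈ -74.022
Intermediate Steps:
H = 8 (H = 4 + 4 = 8)
T(u) = -3 + (-2 + u)/(u + u⁴) (T(u) = -3 + (u - 2)/(u + u⁴) = -3 + (-2 + u)/(u + u⁴))
T(-9)*L(-4) + 7*(-5) = ((-2 - 3*(-9)⁴ - 2*(-9))/(-9 + (-9)⁴))*13 + 7*(-5) = ((-2 - 3*6561 + 18)/(-9 + 6561))*13 - 35 = ((-2 - 19683 + 18)/6552)*13 - 35 = ((1/6552)*(-19667))*13 - 35 = -19667/6552*13 - 35 = -19667/504 - 35 = -37307/504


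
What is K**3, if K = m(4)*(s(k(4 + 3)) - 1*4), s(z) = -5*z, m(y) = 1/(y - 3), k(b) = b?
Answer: -59319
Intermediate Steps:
m(y) = 1/(-3 + y)
K = -39 (K = (-5*(4 + 3) - 1*4)/(-3 + 4) = (-5*7 - 4)/1 = 1*(-35 - 4) = 1*(-39) = -39)
K**3 = (-39)**3 = -59319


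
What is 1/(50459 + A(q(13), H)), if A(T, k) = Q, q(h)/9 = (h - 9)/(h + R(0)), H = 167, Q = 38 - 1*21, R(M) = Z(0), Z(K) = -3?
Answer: 1/50476 ≈ 1.9811e-5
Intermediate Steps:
R(M) = -3
Q = 17 (Q = 38 - 21 = 17)
q(h) = 9*(-9 + h)/(-3 + h) (q(h) = 9*((h - 9)/(h - 3)) = 9*((-9 + h)/(-3 + h)) = 9*(-9 + h)/(-3 + h))
A(T, k) = 17
1/(50459 + A(q(13), H)) = 1/(50459 + 17) = 1/50476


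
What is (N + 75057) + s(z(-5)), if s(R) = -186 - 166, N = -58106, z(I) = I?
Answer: 16599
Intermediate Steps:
s(R) = -352
(N + 75057) + s(z(-5)) = (-58106 + 75057) - 352 = 16951 - 352 = 16599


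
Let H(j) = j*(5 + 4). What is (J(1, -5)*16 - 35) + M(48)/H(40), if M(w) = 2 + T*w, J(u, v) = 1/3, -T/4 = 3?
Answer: -5627/180 ≈ -31.261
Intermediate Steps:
T = -12 (T = -4*3 = -12)
J(u, v) = 1/3
H(j) = 9*j (H(j) = j*9 = 9*j)
M(w) = 2 - 12*w
(J(1, -5)*16 - 35) + M(48)/H(40) = ((1/3)*16 - 35) + (2 - 12*48)/((9*40)) = (16/3 - 35) + (2 - 576)/360 = -89/3 - 574*1/360 = -89/3 - 287/180 = -5627/180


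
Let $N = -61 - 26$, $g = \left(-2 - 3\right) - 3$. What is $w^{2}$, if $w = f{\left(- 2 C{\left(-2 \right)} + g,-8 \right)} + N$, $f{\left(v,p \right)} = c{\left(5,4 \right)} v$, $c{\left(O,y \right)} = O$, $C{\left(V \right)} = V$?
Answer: $11449$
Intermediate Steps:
$g = -8$ ($g = -5 - 3 = -8$)
$f{\left(v,p \right)} = 5 v$
$N = -87$
$w = -107$ ($w = 5 \left(\left(-2\right) \left(-2\right) - 8\right) - 87 = 5 \left(4 - 8\right) - 87 = 5 \left(-4\right) - 87 = -20 - 87 = -107$)
$w^{2} = \left(-107\right)^{2} = 11449$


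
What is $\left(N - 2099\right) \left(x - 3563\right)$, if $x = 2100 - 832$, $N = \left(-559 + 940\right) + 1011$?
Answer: $1622565$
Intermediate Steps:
$N = 1392$ ($N = 381 + 1011 = 1392$)
$x = 1268$ ($x = 2100 - 832 = 1268$)
$\left(N - 2099\right) \left(x - 3563\right) = \left(1392 - 2099\right) \left(1268 - 3563\right) = \left(-707\right) \left(-2295\right) = 1622565$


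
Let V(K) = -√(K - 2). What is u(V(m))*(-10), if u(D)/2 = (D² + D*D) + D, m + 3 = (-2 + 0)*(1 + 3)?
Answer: 520 + 20*I*√13 ≈ 520.0 + 72.111*I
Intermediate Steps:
m = -11 (m = -3 + (-2 + 0)*(1 + 3) = -3 - 2*4 = -3 - 8 = -11)
V(K) = -√(-2 + K)
u(D) = 2*D + 4*D² (u(D) = 2*((D² + D*D) + D) = 2*((D² + D²) + D) = 2*(2*D² + D) = 2*(D + 2*D²) = 2*D + 4*D²)
u(V(m))*(-10) = (2*(-√(-2 - 11))*(1 + 2*(-√(-2 - 11))))*(-10) = (2*(-√(-13))*(1 + 2*(-√(-13))))*(-10) = (2*(-I*√13)*(1 + 2*(-I*√13)))*(-10) = (2*(-I*√13)*(1 - 2*I*√13))*(-10) = -2*I*√13*(1 - 2*I*√13)*(-10) = 20*I*√13*(1 - 2*I*√13)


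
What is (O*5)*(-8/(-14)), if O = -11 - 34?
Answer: -900/7 ≈ -128.57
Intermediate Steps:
O = -45
(O*5)*(-8/(-14)) = (-45*5)*(-8/(-14)) = -(-1800)*(-1)/14 = -225*4/7 = -900/7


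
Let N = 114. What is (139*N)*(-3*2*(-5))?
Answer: 475380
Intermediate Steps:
(139*N)*(-3*2*(-5)) = (139*114)*(-3*2*(-5)) = 15846*(-6*(-5)) = 15846*30 = 475380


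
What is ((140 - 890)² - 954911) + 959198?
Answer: 566787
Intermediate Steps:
((140 - 890)² - 954911) + 959198 = ((-750)² - 954911) + 959198 = (562500 - 954911) + 959198 = -392411 + 959198 = 566787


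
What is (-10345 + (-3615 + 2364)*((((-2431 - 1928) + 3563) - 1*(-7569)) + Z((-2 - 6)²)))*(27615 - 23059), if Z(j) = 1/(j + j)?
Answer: -1236808612345/32 ≈ -3.8650e+10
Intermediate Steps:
Z(j) = 1/(2*j)
(-10345 + (-3615 + 2364)*((((-2431 - 1928) + 3563) - 1*(-7569)) + Z((-2 - 6)²)))*(27615 - 23059) = (-10345 + (-3615 + 2364)*((((-2431 - 1928) + 3563) - 1*(-7569)) + 1/(2*((-2 - 6)²))))*(27615 - 23059) = (-10345 - 1251*(((-4359 + 3563) + 7569) + 1/(2*((-8)²))))*4556 = (-10345 - 1251*((-796 + 7569) + (½)/64))*4556 = (-10345 - 1251*(6773 + (½)*(1/64)))*4556 = (-10345 - 1251*(6773 + 1/128))*4556 = (-10345 - 1251*866945/128)*4556 = (-10345 - 1084548195/128)*4556 = -1085872355/128*4556 = -1236808612345/32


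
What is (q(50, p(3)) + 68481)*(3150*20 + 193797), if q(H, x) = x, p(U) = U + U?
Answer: 17587256139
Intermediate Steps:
p(U) = 2*U
(q(50, p(3)) + 68481)*(3150*20 + 193797) = (2*3 + 68481)*(3150*20 + 193797) = (6 + 68481)*(63000 + 193797) = 68487*256797 = 17587256139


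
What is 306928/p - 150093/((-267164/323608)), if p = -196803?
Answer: 2389723669208410/13144669173 ≈ 1.8180e+5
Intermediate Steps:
306928/p - 150093/((-267164/323608)) = 306928/(-196803) - 150093/((-267164/323608)) = 306928*(-1/196803) - 150093/((-267164*1/323608)) = -306928/196803 - 150093/(-66791/80902) = -306928/196803 - 150093*(-80902/66791) = -306928/196803 + 12142823886/66791 = 2389723669208410/13144669173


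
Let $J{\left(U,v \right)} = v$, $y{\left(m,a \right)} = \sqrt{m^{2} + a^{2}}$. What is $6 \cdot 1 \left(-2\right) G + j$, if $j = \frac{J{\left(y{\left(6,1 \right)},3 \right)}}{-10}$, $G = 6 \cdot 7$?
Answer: $- \frac{5043}{10} \approx -504.3$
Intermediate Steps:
$y{\left(m,a \right)} = \sqrt{a^{2} + m^{2}}$
$G = 42$
$j = - \frac{3}{10}$ ($j = \frac{3}{-10} = 3 \left(- \frac{1}{10}\right) = - \frac{3}{10} \approx -0.3$)
$6 \cdot 1 \left(-2\right) G + j = 6 \cdot 1 \left(-2\right) 42 - \frac{3}{10} = 6 \left(-2\right) 42 - \frac{3}{10} = \left(-12\right) 42 - \frac{3}{10} = -504 - \frac{3}{10} = - \frac{5043}{10}$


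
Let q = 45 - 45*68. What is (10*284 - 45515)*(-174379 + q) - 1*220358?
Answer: 7570068592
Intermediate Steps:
q = -3015 (q = 45 - 3060 = -3015)
(10*284 - 45515)*(-174379 + q) - 1*220358 = (10*284 - 45515)*(-174379 - 3015) - 1*220358 = (2840 - 45515)*(-177394) - 220358 = -42675*(-177394) - 220358 = 7570288950 - 220358 = 7570068592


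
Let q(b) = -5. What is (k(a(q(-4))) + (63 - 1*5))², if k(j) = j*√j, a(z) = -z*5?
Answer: 33489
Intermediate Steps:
a(z) = -5*z
k(j) = j^(3/2)
(k(a(q(-4))) + (63 - 1*5))² = ((-5*(-5))^(3/2) + (63 - 1*5))² = (25^(3/2) + (63 - 5))² = (125 + 58)² = 183² = 33489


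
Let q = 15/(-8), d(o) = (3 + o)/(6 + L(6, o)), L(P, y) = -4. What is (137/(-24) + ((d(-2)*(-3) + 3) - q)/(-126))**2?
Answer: 3713329/112896 ≈ 32.892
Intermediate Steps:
d(o) = 3/2 + o/2 (d(o) = (3 + o)/(6 - 4) = (3 + o)/2 = (3 + o)*(1/2) = 3/2 + o/2)
q = -15/8 (q = 15*(-1/8) = -15/8 ≈ -1.8750)
(137/(-24) + ((d(-2)*(-3) + 3) - q)/(-126))**2 = (137/(-24) + (((3/2 + (1/2)*(-2))*(-3) + 3) - 1*(-15/8))/(-126))**2 = (137*(-1/24) + (((3/2 - 1)*(-3) + 3) + 15/8)*(-1/126))**2 = (-137/24 + (((1/2)*(-3) + 3) + 15/8)*(-1/126))**2 = (-137/24 + ((-3/2 + 3) + 15/8)*(-1/126))**2 = (-137/24 + (3/2 + 15/8)*(-1/126))**2 = (-137/24 + (27/8)*(-1/126))**2 = (-137/24 - 3/112)**2 = (-1927/336)**2 = 3713329/112896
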